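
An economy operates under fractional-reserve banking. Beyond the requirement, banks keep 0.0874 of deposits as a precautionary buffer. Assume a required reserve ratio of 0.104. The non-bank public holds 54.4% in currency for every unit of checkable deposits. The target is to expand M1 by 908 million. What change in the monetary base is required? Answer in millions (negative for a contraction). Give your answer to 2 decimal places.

432.48 million

The money multiplier is m = (1 + c) / (rr + e + c) = (1 + 0.544) / (0.104 + 0.0874 + 0.544) ≈ 2.099538.
ΔMB = ΔM / m = (+908) / 2.099538 ≈ 432.4761 million.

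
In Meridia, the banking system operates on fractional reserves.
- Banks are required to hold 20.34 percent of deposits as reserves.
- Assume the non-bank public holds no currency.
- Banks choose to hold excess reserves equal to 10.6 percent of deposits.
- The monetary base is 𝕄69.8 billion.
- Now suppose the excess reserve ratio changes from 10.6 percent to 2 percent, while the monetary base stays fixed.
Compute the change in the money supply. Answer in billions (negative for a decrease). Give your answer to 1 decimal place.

𝕄86.8 billion

Initially m₁ = 1 / (0.2034 + 0.106) ≈ 3.2321, so M₁ = 3.2321 × 69.8 ≈ 225.6006 billion.
After the change m₂ = 1 / (0.2034 + 0.02) ≈ 4.4763, so M₂ = 4.4763 × 69.8 ≈ 312.4457 billion.
ΔM = M₂ − M₁ = 312.4457 − 225.6006 = 86.8451 billion.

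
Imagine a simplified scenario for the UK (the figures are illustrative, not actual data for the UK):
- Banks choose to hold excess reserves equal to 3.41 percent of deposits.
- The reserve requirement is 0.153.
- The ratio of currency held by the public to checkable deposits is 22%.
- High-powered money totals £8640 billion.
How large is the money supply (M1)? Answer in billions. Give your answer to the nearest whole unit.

The money multiplier is m = (1 + c) / (rr + e + c) = (1 + 0.22) / (0.153 + 0.0341 + 0.22) ≈ 2.99681.
So M = m × MB = 2.99681 × 8640 = 25892.4384 billion.

£25892 billion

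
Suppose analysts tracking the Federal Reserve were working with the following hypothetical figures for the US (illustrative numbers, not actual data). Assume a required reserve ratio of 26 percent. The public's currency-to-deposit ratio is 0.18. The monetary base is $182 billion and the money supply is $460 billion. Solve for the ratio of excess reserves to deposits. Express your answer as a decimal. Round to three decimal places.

0.027

Using m = M/MB = 460/182 ≈ 2.527473. Since m = (1 + c)/(c + rr + e), the denominator satisfies c + rr + e = (1 + c)/m = (1 + 0.18) / 2.527473 ≈ 0.466869.
With c = 0.18 and rr = 0.26, the ratio of excess reserves to deposits is 0.466869 − 0.18 − 0.26 = 0.026869.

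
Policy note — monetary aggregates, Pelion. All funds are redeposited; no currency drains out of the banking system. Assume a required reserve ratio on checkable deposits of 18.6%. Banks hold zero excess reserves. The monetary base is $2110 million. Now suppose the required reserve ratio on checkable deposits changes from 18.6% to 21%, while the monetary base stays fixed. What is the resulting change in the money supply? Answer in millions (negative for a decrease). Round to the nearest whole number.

-1296 million

Initially m₁ = 1 / (0.186) ≈ 5.37634, so M₁ = 5.37634 × 2110 = 11344.0774 million.
After the change m₂ = 1 / (0.21) ≈ 4.76190, so M₂ = 4.76190 × 2110 = 10047.609 million.
ΔM = M₂ − M₁ = 10047.609 − 11344.0774 = -1296.4684 million.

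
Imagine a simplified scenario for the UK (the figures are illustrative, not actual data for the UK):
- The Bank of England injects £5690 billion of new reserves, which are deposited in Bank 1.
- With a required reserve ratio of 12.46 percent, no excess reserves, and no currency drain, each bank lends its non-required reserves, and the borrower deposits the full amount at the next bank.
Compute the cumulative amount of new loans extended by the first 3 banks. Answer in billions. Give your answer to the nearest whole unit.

Bank i lends (1 − rr)^i of the original deposit: Bank 1 lends 5690·0.8754 = 4981.0260, Bank 2 lends 5690·0.8754² ≈ 4360.3902, and so on.
Summing a geometric series: total = 5690·[0.8754·(1 − 0.8754^3) / (1 − 0.8754)] ≈ 13158.5017 billion.

£13159 billion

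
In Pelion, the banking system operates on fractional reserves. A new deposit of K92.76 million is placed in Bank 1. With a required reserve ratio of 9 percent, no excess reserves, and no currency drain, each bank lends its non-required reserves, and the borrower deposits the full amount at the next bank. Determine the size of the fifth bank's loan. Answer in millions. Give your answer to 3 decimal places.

Each bank lends a fraction (1 − rr) = 0.9100 of the deposit it receives, so Bank 5 receives 92.76·0.9100^4 and lends 92.76·0.9100^5 ≈ 57.8852 million.

K57.885 million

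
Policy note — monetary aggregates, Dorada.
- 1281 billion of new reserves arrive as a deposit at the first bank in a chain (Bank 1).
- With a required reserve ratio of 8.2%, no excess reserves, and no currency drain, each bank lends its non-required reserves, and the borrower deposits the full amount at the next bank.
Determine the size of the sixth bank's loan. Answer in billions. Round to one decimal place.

Each bank lends a fraction (1 − rr) = 0.9180 of the deposit it receives, so Bank 6 receives 1281·0.9180^5 and lends 1281·0.9180^6 ≈ 766.6643 billion.

766.7 billion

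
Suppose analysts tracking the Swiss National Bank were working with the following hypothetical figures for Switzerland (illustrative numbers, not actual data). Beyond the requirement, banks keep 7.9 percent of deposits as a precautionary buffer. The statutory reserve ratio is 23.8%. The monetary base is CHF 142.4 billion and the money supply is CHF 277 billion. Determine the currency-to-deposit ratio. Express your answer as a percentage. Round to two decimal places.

Using m = M/MB = 277/142.4 ≈ 1.945225. From m = (1 + c)/(c + rr + e), rearranging gives 1 + c = m·(c + rr + e), so c·(1 − m) = m·(rr + e) − 1.
Hence c = [m·(rr + e) − 1]/(1 − m) = [1.945225 × (0.238 + 0.079) − 1] / (1 − 1.945225) ≈ 0.405579.

40.56%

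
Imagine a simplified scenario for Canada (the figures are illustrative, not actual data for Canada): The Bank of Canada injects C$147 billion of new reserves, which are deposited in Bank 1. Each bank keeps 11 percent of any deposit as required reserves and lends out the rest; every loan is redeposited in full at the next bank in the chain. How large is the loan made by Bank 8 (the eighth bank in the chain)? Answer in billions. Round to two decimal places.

Each bank lends a fraction (1 − rr) = 0.8900 of the deposit it receives, so Bank 8 receives 147·0.8900^7 and lends 147·0.8900^8 ≈ 57.8679 billion.

C$57.87 billion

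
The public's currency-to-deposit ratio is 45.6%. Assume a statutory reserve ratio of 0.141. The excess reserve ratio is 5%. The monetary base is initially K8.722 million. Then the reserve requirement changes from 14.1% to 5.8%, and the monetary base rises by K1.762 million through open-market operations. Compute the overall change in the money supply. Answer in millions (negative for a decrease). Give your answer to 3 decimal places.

K7.437 million

Before: m₁ = (1 + 0.456) / (0.141 + 0.05 + 0.456) ≈ 2.250386, MB₁ = 8.722, so M₁ = 2.250386 × 8.722 ≈ 19.6279 million.
After: m₂ = (1 + 0.456) / (0.058 + 0.05 + 0.456) ≈ 2.581560, MB₂ = 8.722 + 1.762 = 10.484, so M₂ = 2.581560 × 10.484 ≈ 27.0651 million.
ΔM = M₂ − M₁ = 27.0651 − 19.6279 = 7.4372 million.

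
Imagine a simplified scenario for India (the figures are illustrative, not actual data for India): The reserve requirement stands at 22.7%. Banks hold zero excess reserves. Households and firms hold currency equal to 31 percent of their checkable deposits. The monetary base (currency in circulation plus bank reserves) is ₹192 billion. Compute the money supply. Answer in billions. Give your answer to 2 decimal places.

The money multiplier is m = (1 + c) / (rr + c) = (1 + 0.31) / (0.227 + 0.31) ≈ 2.439479.
So M = m × MB = 2.439479 × 192 ≈ 468.38 billion.

₹468.38 billion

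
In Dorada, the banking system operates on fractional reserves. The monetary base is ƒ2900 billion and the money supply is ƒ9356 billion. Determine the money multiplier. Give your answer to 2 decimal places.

The money multiplier is m = M / MB = 9356 / 2900 ≈ 3.22621.

3.23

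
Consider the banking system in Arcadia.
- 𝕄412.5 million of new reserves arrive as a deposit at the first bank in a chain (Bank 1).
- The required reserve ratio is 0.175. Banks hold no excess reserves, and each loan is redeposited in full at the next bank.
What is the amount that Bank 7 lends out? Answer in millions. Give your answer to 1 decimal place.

Each bank lends a fraction (1 − rr) = 0.8250 of the deposit it receives, so Bank 7 receives 412.5·0.8250^6 and lends 412.5·0.8250^7 ≈ 107.3005 million.

𝕄107.3 million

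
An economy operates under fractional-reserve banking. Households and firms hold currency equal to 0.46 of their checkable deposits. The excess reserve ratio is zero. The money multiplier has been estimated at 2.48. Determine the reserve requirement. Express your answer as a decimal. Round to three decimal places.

0.129

Using m = 2.48. Since m = (1 + c)/(c + rr + e), the denominator satisfies c + rr + e = (1 + c)/m = (1 + 0.46) / 2.48 ≈ 0.588710.
With c = 0.46 and e = 0, the reserve requirement is 0.588710 − 0.46 − 0 = 0.12871.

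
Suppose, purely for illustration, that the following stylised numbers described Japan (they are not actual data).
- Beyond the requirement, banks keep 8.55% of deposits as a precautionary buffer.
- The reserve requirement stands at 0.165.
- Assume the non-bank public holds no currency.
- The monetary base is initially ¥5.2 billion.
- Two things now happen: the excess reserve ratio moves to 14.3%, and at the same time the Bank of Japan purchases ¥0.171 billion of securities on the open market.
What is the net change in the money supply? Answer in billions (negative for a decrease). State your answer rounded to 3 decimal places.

-3.320 billion

Before: m₁ = 1 / (0.165 + 0.0855) ≈ 3.99202, MB₁ = 5.2, so M₁ = 3.99202 × 5.2 ≈ 20.7585 billion.
After: m₂ = 1 / (0.165 + 0.143) ≈ 3.24675, MB₂ = 5.2 + 0.171 = 5.371, so M₂ = 3.24675 × 5.371 ≈ 17.4383 billion.
ΔM = M₂ − M₁ = 17.4383 − 20.7585 = -3.3202 billion.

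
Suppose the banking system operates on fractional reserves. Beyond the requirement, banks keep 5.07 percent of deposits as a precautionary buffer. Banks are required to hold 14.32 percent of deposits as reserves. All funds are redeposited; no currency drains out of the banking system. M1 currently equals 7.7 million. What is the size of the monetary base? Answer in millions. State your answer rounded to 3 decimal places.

The money multiplier is m = 1 / (rr + e) = 1 / (0.1432 + 0.0507) ≈ 5.15730.
MB = M / m = 7.7 / 5.15730 ≈ 1.493 million.

1.493 million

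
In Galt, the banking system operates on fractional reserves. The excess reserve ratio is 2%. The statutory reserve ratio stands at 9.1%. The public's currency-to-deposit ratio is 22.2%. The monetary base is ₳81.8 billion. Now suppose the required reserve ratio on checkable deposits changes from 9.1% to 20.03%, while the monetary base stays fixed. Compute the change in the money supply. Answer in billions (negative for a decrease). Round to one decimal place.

Initially m₁ = (1 + 0.222) / (0.091 + 0.02 + 0.222) ≈ 3.6697, so M₁ = 3.6697 × 81.8 ≈ 300.1815 billion.
After the change m₂ = (1 + 0.222) / (0.2003 + 0.02 + 0.222) ≈ 2.7628, so M₂ = 2.7628 × 81.8 ≈ 225.997 billion.
ΔM = M₂ − M₁ = 225.997 − 300.1815 = -74.1845 billion.

-74.2 billion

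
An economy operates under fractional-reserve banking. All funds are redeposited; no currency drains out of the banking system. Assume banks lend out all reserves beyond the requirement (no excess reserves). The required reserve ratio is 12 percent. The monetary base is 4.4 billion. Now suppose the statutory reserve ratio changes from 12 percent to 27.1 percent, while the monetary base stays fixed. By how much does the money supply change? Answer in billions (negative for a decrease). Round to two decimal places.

Initially m₁ = 1 / (0.12) ≈ 8.3333, so M₁ = 8.3333 × 4.4 ≈ 36.6665 billion.
After the change m₂ = 1 / (0.271) ≈ 3.69, so M₂ = 3.69 × 4.4 = 16.236 billion.
ΔM = M₂ − M₁ = 16.236 − 36.6665 = -20.4305 billion.

-20.43 billion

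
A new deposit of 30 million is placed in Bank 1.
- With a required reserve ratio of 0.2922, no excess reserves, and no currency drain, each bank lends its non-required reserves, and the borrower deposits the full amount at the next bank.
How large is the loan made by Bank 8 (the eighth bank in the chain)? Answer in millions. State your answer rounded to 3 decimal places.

Each bank lends a fraction (1 − rr) = 0.7078 of the deposit it receives, so Bank 8 receives 30·0.7078^7 and lends 30·0.7078^8 ≈ 1.8898 million.

1.890 million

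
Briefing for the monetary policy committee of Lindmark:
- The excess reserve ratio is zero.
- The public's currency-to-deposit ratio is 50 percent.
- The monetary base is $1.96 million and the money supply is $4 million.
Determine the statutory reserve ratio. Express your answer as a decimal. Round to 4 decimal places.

0.2350

Using m = M/MB = 4/1.96 ≈ 2.040816. Since m = (1 + c)/(c + rr + e), the denominator satisfies c + rr + e = (1 + c)/m = (1 + 0.5) / 2.040816 ≈ 0.735000.
With c = 0.5 and e = 0, the statutory reserve ratio is 0.735000 − 0.5 − 0 = 0.235.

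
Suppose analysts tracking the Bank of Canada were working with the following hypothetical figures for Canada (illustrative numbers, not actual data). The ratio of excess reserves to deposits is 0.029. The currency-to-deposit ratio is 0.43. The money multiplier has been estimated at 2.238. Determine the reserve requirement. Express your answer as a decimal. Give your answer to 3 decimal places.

0.180

Using m = 2.238. Since m = (1 + c)/(c + rr + e), the denominator satisfies c + rr + e = (1 + c)/m = (1 + 0.43) / 2.238 ≈ 0.638963.
With c = 0.43 and e = 0.029, the reserve requirement is 0.638963 − 0.43 − 0.029 = 0.179963.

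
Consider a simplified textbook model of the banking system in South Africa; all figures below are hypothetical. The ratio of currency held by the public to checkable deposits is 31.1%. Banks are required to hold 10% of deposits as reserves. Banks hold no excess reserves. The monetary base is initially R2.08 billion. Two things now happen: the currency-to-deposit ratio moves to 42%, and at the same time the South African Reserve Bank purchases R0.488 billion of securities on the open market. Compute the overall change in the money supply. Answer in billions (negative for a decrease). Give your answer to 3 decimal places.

R0.378 billion

Before: m₁ = (1 + 0.311) / (0.1 + 0.311) ≈ 3.18978, MB₁ = 2.08, so M₁ = 3.18978 × 2.08 ≈ 6.6347 billion.
After: m₂ = (1 + 0.42) / (0.1 + 0.42) ≈ 2.73077, MB₂ = 2.08 + 0.488 = 2.568, so M₂ = 2.73077 × 2.568 ≈ 7.0126 billion.
ΔM = M₂ − M₁ = 7.0126 − 6.6347 = 0.3779 billion.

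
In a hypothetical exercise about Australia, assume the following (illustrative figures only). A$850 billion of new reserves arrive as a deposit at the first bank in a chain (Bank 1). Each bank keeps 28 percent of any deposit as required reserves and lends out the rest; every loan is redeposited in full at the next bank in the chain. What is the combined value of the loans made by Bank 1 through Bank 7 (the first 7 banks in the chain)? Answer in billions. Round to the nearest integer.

A$1966 billion

Bank i lends (1 − rr)^i of the original deposit: Bank 1 lends 850·0.7200 = 612.0000, Bank 2 lends 850·0.7200² = 440.6400, and so on.
Summing a geometric series: total = 850·[0.7200·(1 − 0.7200^7) / (1 − 0.7200)] ≈ 1966.4737 billion.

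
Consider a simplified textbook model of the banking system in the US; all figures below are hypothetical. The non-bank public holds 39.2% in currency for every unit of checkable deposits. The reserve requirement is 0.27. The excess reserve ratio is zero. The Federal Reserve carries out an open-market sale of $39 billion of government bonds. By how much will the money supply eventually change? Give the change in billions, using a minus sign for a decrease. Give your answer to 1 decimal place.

-82.0 billion

The money multiplier is m = (1 + c) / (rr + c) = (1 + 0.392) / (0.27 + 0.392) ≈ 2.1027.
The sale removes 39 billion of base, so ΔM = m × ΔMB = 2.1027 × (−39) = -82.0053 billion.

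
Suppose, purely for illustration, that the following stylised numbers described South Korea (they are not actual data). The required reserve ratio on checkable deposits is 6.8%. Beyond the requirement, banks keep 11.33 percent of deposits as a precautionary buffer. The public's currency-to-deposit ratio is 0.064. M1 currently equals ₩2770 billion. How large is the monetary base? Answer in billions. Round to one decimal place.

₩638.6 billion

The money multiplier is m = (1 + c) / (rr + e + c) = (1 + 0.064) / (0.068 + 0.1133 + 0.064) ≈ 4.337546.
MB = M / m = 2770 / 4.337546 ≈ 638.6099 billion.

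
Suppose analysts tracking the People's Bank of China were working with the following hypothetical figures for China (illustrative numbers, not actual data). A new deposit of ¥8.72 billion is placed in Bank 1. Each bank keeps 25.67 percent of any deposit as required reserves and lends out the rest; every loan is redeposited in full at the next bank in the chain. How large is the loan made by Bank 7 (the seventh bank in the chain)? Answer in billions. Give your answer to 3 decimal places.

Each bank lends a fraction (1 − rr) = 0.7433 of the deposit it receives, so Bank 7 receives 8.72·0.7433^6 and lends 8.72·0.7433^7 ≈ 1.0931 billion.

¥1.093 billion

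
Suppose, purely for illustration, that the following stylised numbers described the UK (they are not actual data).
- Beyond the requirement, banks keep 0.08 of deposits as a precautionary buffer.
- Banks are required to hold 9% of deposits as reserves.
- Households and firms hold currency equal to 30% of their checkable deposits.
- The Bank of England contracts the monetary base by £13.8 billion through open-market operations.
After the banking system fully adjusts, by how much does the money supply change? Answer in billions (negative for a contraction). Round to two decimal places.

The money multiplier is m = (1 + c) / (rr + e + c) = (1 + 0.3) / (0.09 + 0.08 + 0.3) ≈ 2.76596.
The sale removes 13.8 billion of base, so ΔM = m × ΔMB = 2.76596 × (−13.8) ≈ -38.1702 billion.

-38.17 billion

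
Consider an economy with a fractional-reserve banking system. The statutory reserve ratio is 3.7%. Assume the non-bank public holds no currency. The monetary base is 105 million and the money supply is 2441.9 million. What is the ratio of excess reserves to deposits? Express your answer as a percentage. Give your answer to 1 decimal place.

0.6%

Using m = M/MB = 2441.9/105 ≈ 23.256190. Since m = (1 + c)/(c + rr + e), the denominator satisfies c + rr + e = (1 + c)/m = (1 + 0) / 23.256190 ≈ 0.042999.
With c = 0 and rr = 0.037, the ratio of excess reserves to deposits is 0.042999 − 0 − 0.037 = 0.005999.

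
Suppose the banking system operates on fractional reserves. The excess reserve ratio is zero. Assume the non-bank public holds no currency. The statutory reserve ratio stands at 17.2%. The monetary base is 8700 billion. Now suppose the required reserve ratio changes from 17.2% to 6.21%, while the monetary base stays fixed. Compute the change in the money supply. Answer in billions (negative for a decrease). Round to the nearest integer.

Initially m₁ = 1 / (0.172) ≈ 5.81395, so M₁ = 5.81395 × 8700 = 50581.365 billion.
After the change m₂ = 1 / (0.0621) ≈ 16.10306, so M₂ = 16.10306 × 8700 = 140096.622 billion.
ΔM = M₂ − M₁ = 140096.622 − 50581.365 = 89515.257 billion.

89515 billion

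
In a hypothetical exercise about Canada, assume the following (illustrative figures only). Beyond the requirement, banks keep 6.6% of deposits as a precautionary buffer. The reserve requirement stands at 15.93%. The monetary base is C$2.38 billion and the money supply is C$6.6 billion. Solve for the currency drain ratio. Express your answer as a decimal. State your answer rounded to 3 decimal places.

Using m = M/MB = 6.6/2.38 ≈ 2.773109. From m = (1 + c)/(c + rr + e), rearranging gives 1 + c = m·(c + rr + e), so c·(1 − m) = m·(rr + e) − 1.
Hence c = [m·(rr + e) − 1]/(1 − m) = [2.773109 × (0.1593 + 0.066) − 1] / (1 − 2.773109) ≈ 0.211616.

0.212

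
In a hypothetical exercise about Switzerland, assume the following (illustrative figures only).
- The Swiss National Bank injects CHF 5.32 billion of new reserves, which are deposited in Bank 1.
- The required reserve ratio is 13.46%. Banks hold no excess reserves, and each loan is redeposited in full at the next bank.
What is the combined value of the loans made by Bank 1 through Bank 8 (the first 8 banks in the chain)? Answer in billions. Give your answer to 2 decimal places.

Bank i lends (1 − rr)^i of the original deposit: Bank 1 lends 5.32·0.8654 ≈ 4.6039, Bank 2 lends 5.32·0.8654² ≈ 3.9842, and so on.
Summing a geometric series: total = 5.32·[0.8654·(1 − 0.8654^8) / (1 − 0.8654)] ≈ 23.4444 billion.

CHF 23.44 billion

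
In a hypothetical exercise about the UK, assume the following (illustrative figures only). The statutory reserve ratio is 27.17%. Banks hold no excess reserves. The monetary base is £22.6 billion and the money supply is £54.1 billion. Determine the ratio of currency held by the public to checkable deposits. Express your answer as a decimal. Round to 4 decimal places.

0.2508

Using m = M/MB = 54.1/22.6 ≈ 2.393805. From m = (1 + c)/(c + rr + e), rearranging gives 1 + c = m·(c + rr + e), so c·(1 − m) = m·(rr + e) − 1.
Hence c = [m·(rr + e) − 1]/(1 − m) = [2.393805 × (0.2717 + 0) − 1] / (1 − 2.393805) ≈ 0.250826.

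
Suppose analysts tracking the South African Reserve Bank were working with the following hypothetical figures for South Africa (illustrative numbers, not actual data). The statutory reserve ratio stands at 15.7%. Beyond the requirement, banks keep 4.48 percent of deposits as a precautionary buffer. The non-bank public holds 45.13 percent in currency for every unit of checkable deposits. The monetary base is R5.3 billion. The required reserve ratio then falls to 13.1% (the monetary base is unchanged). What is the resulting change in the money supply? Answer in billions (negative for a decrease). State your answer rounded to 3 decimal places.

R0.488 billion

Initially m₁ = (1 + 0.4513) / (0.157 + 0.0448 + 0.4513) ≈ 2.22217, so M₁ = 2.22217 × 5.3 ≈ 11.7775 billion.
After the change m₂ = (1 + 0.4513) / (0.131 + 0.0448 + 0.4513) ≈ 2.31430, so M₂ = 2.31430 × 5.3 ≈ 12.2658 billion.
ΔM = M₂ − M₁ = 12.2658 − 11.7775 = 0.4883 billion.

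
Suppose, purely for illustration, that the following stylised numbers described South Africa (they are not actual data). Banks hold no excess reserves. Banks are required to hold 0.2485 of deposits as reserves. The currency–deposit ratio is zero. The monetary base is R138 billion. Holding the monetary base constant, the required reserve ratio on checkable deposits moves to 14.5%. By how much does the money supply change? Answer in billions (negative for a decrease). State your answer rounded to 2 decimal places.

Initially m₁ = 1 / (0.2485) ≈ 4.024145, so M₁ = 4.024145 × 138 ≈ 555.332 billion.
After the change m₂ = 1 / (0.145) ≈ 6.896552, so M₂ = 6.896552 × 138 ≈ 951.7242 billion.
ΔM = M₂ − M₁ = 951.7242 − 555.332 = 396.3922 billion.

R396.39 billion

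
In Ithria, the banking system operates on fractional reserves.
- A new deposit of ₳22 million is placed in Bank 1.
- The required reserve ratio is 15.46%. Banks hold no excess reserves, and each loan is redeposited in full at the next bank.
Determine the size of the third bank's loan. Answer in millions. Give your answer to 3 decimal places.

₳13.293 million

Each bank lends a fraction (1 − rr) = 0.8454 of the deposit it receives, so Bank 3 receives 22·0.8454^2 and lends 22·0.8454^3 ≈ 13.2926 million.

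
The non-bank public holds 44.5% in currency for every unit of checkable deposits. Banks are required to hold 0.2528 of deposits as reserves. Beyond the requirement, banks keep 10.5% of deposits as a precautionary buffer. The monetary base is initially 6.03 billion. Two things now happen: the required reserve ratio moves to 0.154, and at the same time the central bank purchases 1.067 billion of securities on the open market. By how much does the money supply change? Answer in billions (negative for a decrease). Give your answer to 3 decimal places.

3.713 billion

Before: m₁ = (1 + 0.445) / (0.2528 + 0.105 + 0.445) ≈ 1.79995, MB₁ = 6.03, so M₁ = 1.79995 × 6.03 ≈ 10.8537 billion.
After: m₂ = (1 + 0.445) / (0.154 + 0.105 + 0.445) ≈ 2.05256, MB₂ = 6.03 + 1.067 = 7.097, so M₂ = 2.05256 × 7.097 ≈ 14.567 billion.
ΔM = M₂ − M₁ = 14.567 − 10.8537 = 3.7133 billion.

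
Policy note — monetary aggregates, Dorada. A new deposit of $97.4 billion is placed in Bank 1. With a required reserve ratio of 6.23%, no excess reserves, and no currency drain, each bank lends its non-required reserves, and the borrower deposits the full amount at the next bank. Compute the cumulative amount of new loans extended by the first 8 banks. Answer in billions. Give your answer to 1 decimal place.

Bank i lends (1 − rr)^i of the original deposit: Bank 1 lends 97.4·0.9377 ≈ 91.3320, Bank 2 lends 97.4·0.9377² ≈ 85.6420, and so on.
Summing a geometric series: total = 97.4·[0.9377·(1 − 0.9377^8) / (1 − 0.9377)] ≈ 589.7163 billion.

$589.7 billion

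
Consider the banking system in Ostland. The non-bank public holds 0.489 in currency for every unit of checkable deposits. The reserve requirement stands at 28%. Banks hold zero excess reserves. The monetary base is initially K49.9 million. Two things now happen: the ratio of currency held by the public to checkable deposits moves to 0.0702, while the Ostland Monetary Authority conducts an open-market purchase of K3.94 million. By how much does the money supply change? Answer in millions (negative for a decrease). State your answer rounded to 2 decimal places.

Before: m₁ = (1 + 0.489) / (0.28 + 0.489) ≈ 1.93628, MB₁ = 49.9, so M₁ = 1.93628 × 49.9 ≈ 96.6204 million.
After: m₂ = (1 + 0.0702) / (0.28 + 0.0702) ≈ 3.05597, MB₂ = 49.9 + 3.94 = 53.84, so M₂ = 3.05597 × 53.84 ≈ 164.5334 million.
ΔM = M₂ − M₁ = 164.5334 − 96.6204 = 67.913 million.

K67.91 million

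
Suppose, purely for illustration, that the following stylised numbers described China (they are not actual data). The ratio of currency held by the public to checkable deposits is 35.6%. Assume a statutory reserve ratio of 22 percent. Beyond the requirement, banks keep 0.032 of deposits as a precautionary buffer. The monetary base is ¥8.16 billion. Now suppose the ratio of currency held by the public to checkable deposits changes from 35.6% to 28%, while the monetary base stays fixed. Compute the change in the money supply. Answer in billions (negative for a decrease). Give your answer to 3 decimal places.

Initially m₁ = (1 + 0.356) / (0.22 + 0.032 + 0.356) ≈ 2.23026, so M₁ = 2.23026 × 8.16 ≈ 18.1989 billion.
After the change m₂ = (1 + 0.28) / (0.22 + 0.032 + 0.28) ≈ 2.40602, so M₂ = 2.40602 × 8.16 ≈ 19.6331 billion.
ΔM = M₂ − M₁ = 19.6331 − 18.1989 = 1.4342 billion.

¥1.434 billion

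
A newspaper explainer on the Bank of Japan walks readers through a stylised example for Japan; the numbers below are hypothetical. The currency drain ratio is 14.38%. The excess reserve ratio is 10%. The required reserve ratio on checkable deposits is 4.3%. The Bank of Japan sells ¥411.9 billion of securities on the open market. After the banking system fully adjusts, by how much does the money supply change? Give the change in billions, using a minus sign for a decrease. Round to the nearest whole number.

-1643 billion

The money multiplier is m = (1 + c) / (rr + e + c) = (1 + 0.1438) / (0.043 + 0.1 + 0.1438) ≈ 3.9881.
The sale removes 411.9 billion of base, so ΔM = m × ΔMB = 3.9881 × (−411.9) ≈ -1642.6984 billion.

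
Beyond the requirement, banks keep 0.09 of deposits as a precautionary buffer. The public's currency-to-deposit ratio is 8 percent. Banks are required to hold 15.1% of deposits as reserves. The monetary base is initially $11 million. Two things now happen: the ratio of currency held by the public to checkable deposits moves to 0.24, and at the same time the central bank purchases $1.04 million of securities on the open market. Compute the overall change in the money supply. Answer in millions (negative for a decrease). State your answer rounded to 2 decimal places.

Before: m₁ = (1 + 0.08) / (0.151 + 0.09 + 0.08) ≈ 3.36449, MB₁ = 11, so M₁ = 3.36449 × 11 ≈ 37.0094 million.
After: m₂ = (1 + 0.24) / (0.151 + 0.09 + 0.24) ≈ 2.57796, MB₂ = 11 + 1.04 = 12.04, so M₂ = 2.57796 × 12.04 ≈ 31.0386 million.
ΔM = M₂ − M₁ = 31.0386 − 37.0094 = -5.9708 million.

-5.97 million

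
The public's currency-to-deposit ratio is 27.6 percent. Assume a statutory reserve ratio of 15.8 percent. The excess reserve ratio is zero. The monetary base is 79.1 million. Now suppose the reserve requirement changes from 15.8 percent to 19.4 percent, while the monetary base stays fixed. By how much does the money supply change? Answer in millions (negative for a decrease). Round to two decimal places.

Initially m₁ = (1 + 0.276) / (0.158 + 0.276) ≈ 2.94009, so M₁ = 2.94009 × 79.1 ≈ 232.5611 million.
After the change m₂ = (1 + 0.276) / (0.194 + 0.276) ≈ 2.71489, so M₂ = 2.71489 × 79.1 ≈ 214.7478 million.
ΔM = M₂ − M₁ = 214.7478 − 232.5611 = -17.8133 million.

-17.81 million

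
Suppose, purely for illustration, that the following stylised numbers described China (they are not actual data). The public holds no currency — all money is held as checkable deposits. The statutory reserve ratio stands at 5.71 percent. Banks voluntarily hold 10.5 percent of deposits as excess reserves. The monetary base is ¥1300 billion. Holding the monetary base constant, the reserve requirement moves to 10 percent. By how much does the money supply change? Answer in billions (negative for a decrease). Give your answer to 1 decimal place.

Initially m₁ = 1 / (0.0571 + 0.105) ≈ 6.169031, so M₁ = 6.169031 × 1300 = 8019.7403 billion.
After the change m₂ = 1 / (0.1 + 0.105) ≈ 4.878049, so M₂ = 4.878049 × 1300 = 6341.4637 billion.
ΔM = M₂ − M₁ = 6341.4637 − 8019.7403 = -1678.2766 billion.

-1678.3 billion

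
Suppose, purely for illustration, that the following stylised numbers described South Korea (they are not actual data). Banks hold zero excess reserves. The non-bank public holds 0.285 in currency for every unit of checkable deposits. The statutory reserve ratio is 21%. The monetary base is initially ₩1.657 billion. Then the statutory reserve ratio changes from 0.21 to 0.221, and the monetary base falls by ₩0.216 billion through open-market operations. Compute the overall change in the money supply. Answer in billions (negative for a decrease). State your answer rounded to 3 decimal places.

Before: m₁ = (1 + 0.285) / (0.21 + 0.285) ≈ 2.59596, MB₁ = 1.657, so M₁ = 2.59596 × 1.657 ≈ 4.3015 billion.
After: m₂ = (1 + 0.285) / (0.221 + 0.285) ≈ 2.53953, MB₂ = 1.657 − 0.216 = 1.441, so M₂ = 2.53953 × 1.441 ≈ 3.6595 billion.
ΔM = M₂ − M₁ = 3.6595 − 4.3015 = -0.642 billion.

-0.642 billion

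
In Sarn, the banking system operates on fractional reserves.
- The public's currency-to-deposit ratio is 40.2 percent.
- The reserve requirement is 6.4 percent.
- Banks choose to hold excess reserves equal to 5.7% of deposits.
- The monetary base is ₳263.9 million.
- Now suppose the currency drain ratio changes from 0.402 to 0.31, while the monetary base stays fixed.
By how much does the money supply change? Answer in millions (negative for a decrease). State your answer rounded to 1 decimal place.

₳94.7 million

Initially m₁ = (1 + 0.402) / (0.064 + 0.057 + 0.402) ≈ 2.68069, so M₁ = 2.68069 × 263.9 ≈ 707.4341 million.
After the change m₂ = (1 + 0.31) / (0.064 + 0.057 + 0.31) ≈ 3.03944, so M₂ = 3.03944 × 263.9 ≈ 802.1082 million.
ΔM = M₂ − M₁ = 802.1082 − 707.4341 = 94.6741 million.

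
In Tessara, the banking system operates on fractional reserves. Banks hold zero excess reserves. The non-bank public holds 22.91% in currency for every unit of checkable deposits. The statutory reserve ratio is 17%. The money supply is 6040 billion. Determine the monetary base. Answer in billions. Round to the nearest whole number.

1961 billion

The money multiplier is m = (1 + c) / (rr + c) = (1 + 0.2291) / (0.17 + 0.2291) ≈ 3.07968.
MB = M / m = 6040 / 3.07968 ≈ 1961.2427 billion.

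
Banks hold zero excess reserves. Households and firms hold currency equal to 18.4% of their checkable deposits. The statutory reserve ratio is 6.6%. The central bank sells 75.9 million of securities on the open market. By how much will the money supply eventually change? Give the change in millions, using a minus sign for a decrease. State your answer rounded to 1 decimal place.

The money multiplier is m = (1 + c) / (rr + c) = (1 + 0.184) / (0.066 + 0.184) = 4.7360.
The sale removes 75.9 million of base, so ΔM = m × ΔMB = 4.7360 × (−75.9) = -359.4624 million.

-359.5 million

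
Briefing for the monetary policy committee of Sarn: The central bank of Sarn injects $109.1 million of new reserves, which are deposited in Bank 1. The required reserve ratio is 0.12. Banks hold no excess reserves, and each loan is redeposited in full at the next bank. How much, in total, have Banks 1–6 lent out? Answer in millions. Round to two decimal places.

$428.51 million

Bank i lends (1 − rr)^i of the original deposit: Bank 1 lends 109.1·0.8800 = 96.0080, Bank 2 lends 109.1·0.8800² ≈ 84.4870, and so on.
Summing a geometric series: total = 109.1·[0.8800·(1 − 0.8800^6) / (1 − 0.8800)] ≈ 428.5124 million.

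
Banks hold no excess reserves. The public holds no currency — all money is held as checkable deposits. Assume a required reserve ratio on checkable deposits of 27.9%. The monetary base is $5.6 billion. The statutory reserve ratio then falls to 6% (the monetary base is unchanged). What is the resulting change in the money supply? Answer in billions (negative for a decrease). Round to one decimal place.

$73.3 billion

Initially m₁ = 1 / (0.279) ≈ 3.5842, so M₁ = 3.5842 × 5.6 ≈ 20.0715 billion.
After the change m₂ = 1 / (0.06) ≈ 16.6667, so M₂ = 16.6667 × 5.6 ≈ 93.3335 billion.
ΔM = M₂ − M₁ = 93.3335 − 20.0715 = 73.262 billion.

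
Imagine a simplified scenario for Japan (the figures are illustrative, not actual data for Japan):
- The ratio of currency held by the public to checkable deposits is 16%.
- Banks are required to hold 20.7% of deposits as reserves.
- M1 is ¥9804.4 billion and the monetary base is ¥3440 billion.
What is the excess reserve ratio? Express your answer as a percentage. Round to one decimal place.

4.0%

Using m = M/MB = 9804.4/3440 ≈ 2.850116. Since m = (1 + c)/(c + rr + e), the denominator satisfies c + rr + e = (1 + c)/m = (1 + 0.16) / 2.850116 ≈ 0.407001.
With c = 0.16 and rr = 0.207, the excess reserve ratio is 0.407001 − 0.16 − 0.207 = 0.040001.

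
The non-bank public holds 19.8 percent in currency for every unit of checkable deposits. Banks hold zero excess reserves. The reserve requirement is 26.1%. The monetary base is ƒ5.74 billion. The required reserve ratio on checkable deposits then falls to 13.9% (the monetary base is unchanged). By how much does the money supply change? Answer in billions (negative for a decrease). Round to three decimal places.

ƒ5.424 billion

Initially m₁ = (1 + 0.198) / (0.261 + 0.198) ≈ 2.61002, so M₁ = 2.61002 × 5.74 ≈ 14.9815 billion.
After the change m₂ = (1 + 0.198) / (0.139 + 0.198) ≈ 3.55490, so M₂ = 3.55490 × 5.74 ≈ 20.4051 billion.
ΔM = M₂ − M₁ = 20.4051 − 14.9815 = 5.4236 billion.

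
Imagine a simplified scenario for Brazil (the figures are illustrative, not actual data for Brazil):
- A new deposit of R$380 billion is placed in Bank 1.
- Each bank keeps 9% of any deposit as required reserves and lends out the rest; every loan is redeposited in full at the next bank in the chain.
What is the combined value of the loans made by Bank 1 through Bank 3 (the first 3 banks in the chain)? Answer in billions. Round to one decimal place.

Bank i lends (1 − rr)^i of the original deposit: Bank 1 lends 380·0.9100 = 345.8000, Bank 2 lends 380·0.9100² = 314.6780, and so on.
Summing a geometric series: total = 380·[0.9100·(1 − 0.9100^3) / (1 − 0.9100)] ≈ 946.8350 billion.

R$946.8 billion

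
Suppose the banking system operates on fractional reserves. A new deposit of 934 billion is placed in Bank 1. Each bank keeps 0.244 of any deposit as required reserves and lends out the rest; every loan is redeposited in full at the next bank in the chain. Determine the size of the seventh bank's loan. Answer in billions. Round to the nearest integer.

132 billion

Each bank lends a fraction (1 − rr) = 0.7560 of the deposit it receives, so Bank 7 receives 934·0.7560^6 and lends 934·0.7560^7 ≈ 131.8255 billion.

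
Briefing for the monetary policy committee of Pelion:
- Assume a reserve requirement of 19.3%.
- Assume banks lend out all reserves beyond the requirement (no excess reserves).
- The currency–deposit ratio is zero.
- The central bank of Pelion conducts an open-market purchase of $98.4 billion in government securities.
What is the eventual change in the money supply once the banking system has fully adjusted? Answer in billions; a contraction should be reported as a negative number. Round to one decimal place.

$509.8 billion

The simple money multiplier is m = 1/rr = 1/0.193 ≈ 5.1813.
An open-market purchase increases the monetary base by 98.4 billion, so ΔM = m × ΔMB = 5.1813 × 98.4 ≈ 509.8399 billion.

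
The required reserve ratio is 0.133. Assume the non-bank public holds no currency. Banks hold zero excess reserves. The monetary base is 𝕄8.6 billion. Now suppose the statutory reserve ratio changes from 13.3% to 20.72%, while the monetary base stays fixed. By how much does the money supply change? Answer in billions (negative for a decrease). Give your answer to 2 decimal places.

-23.16 billion

Initially m₁ = 1 / (0.133) ≈ 7.5188, so M₁ = 7.5188 × 8.6 ≈ 64.6617 billion.
After the change m₂ = 1 / (0.2072) ≈ 4.8263, so M₂ = 4.8263 × 8.6 ≈ 41.5062 billion.
ΔM = M₂ − M₁ = 41.5062 − 64.6617 = -23.1555 billion.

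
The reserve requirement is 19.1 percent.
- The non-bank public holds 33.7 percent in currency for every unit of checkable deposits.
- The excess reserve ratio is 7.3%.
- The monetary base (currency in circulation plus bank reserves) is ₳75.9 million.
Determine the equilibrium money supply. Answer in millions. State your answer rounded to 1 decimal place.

The money multiplier is m = (1 + c) / (rr + e + c) = (1 + 0.337) / (0.191 + 0.073 + 0.337) ≈ 2.2246.
So M = m × MB = 2.2246 × 75.9 ≈ 168.8471 million.

₳168.8 million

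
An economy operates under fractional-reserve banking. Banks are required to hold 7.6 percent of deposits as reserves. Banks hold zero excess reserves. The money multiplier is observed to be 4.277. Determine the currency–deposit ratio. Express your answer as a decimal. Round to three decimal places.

Using m = 4.277. From m = (1 + c)/(c + rr + e), rearranging gives 1 + c = m·(c + rr + e), so c·(1 − m) = m·(rr + e) − 1.
Hence c = [m·(rr + e) − 1]/(1 − m) = [4.277 × (0.076 + 0) − 1] / (1 − 4.277) ≈ 0.205965.

0.206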